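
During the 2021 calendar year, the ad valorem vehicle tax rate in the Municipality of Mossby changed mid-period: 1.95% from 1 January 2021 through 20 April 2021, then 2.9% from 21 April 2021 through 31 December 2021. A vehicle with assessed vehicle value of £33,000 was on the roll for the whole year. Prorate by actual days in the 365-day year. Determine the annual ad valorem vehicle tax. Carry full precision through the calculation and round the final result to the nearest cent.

£862.52

1 January – 20 April 2021: 110 days at 1.95% → £33,000 × 1.95% × 110/365 = £193.9315
21 April – 31 December 2021: 255 days at 2.9% → £33,000 × 2.9% × 255/365 = £668.5890
Total = £862.5205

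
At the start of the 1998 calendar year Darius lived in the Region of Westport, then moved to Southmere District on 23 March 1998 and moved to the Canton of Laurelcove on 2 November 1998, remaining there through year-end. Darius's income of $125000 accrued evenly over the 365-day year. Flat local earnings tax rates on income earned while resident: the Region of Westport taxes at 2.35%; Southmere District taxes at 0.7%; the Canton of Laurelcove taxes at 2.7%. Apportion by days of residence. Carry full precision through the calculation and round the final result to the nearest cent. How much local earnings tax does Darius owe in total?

$1743.66

The Region of Westport, 1 January – 22 March 1998: 81 days → $125000 × 2.35% × 81/365 = $651.8836
Southmere District, 23 March – 1 November 1998: 224 days → $125000 × 0.7% × 224/365 = $536.9863
The Canton of Laurelcove, 2 November – 31 December 1998: 60 days → $125000 × 2.7% × 60/365 = $554.7945
Total = $1743.6644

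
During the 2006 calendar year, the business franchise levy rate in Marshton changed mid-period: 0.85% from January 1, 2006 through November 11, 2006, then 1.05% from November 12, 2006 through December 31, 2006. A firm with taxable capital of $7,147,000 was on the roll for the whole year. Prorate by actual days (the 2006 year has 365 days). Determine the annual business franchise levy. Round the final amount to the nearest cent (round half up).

January 1 – November 11, 2006: 315 days at 0.85% → $7,147,000 × 0.85% × 315/365 = $52,427.6507
November 12 – December 31, 2006: 50 days at 1.05% → $7,147,000 × 1.05% × 50/365 = $10,279.9315
Total = $62,707.5822

$62,707.58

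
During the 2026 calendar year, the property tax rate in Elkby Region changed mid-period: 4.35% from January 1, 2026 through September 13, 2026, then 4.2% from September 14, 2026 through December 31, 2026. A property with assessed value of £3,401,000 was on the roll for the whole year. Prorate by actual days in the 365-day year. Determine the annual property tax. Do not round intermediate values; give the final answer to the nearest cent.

January 1 – September 13, 2026: 256 days at 4.35% → £3,401,000 × 4.35% × 256/365 = £103,763.1123
September 14 – December 31, 2026: 109 days at 4.2% → £3,401,000 × 4.2% × 109/365 = £42,656.9260
Total = £146,420.0384

£146,420.04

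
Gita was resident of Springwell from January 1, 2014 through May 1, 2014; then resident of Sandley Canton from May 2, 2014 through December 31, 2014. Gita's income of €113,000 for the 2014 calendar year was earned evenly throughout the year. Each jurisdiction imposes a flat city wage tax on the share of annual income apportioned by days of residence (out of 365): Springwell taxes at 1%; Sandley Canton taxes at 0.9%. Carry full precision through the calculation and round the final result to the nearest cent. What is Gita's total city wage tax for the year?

€1,054.46

Springwell, January 1 – May 1, 2014: 121 days → €113,000 × 1% × 121/365 = €374.6027
Sandley Canton, May 2 – December 31, 2014: 244 days → €113,000 × 0.9% × 244/365 = €679.8575
Total = €1,054.4603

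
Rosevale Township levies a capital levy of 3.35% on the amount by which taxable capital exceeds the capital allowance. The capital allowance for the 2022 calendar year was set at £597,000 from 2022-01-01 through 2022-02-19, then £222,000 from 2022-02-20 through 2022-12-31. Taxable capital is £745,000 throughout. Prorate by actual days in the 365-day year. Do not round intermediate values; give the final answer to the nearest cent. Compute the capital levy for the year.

£15,799.61

2022-01-01 to 2022-02-19: 50 days, exemption £597,000 → (£745,000 − £597,000) × 3.35% × 50/365 = £679.1781
2022-02-20 to 2022-12-31: 315 days, exemption £222,000 → (£745,000 − £222,000) × 3.35% × 315/365 = £15,120.4315
Total = £15,799.6096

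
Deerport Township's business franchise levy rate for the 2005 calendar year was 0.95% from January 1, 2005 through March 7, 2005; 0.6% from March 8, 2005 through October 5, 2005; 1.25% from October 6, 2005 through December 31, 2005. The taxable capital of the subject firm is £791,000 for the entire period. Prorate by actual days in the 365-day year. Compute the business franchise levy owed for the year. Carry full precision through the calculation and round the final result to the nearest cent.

January 1 – March 7, 2005: 66 days at 0.95% → £791,000 × 0.95% × 66/365 = £1,358.7863
March 8 – October 5, 2005: 212 days at 0.6% → £791,000 × 0.6% × 212/365 = £2,756.5808
October 6 – December 31, 2005: 87 days at 1.25% → £791,000 × 1.25% × 87/365 = £2,356.7466
Total = £6,472.1137

£6,472.11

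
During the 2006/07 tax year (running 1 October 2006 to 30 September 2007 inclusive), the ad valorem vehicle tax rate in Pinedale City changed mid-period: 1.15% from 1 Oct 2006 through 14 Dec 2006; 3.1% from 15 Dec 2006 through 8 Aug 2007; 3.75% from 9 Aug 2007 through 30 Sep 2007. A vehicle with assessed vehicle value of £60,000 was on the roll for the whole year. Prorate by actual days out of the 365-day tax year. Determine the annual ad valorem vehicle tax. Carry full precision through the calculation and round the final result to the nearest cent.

1 Oct – 14 Dec 2006: 75 days at 1.15% → £60,000 × 1.15% × 75/365 = £141.7808
15 Dec 2006 – 8 Aug 2007: 237 days at 3.1% → £60,000 × 3.1% × 237/365 = £1,207.7260
9 Aug – 30 Sep 2007: 53 days at 3.75% → £60,000 × 3.75% × 53/365 = £326.7123
Total = £1,676.2192

£1,676.22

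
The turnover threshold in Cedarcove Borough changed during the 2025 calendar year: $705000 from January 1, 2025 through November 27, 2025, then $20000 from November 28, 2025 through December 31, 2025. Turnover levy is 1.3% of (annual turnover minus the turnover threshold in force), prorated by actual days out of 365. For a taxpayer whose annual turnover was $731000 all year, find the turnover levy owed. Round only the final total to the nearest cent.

January 1 – November 27, 2025: 331 days, exemption $705000 → ($731000 − $705000) × 1.3% × 331/365 = $306.5151
November 28 – December 31, 2025: 34 days, exemption $20000 → ($731000 − $20000) × 1.3% × 34/365 = $860.9918
Total = $1167.5068

$1167.51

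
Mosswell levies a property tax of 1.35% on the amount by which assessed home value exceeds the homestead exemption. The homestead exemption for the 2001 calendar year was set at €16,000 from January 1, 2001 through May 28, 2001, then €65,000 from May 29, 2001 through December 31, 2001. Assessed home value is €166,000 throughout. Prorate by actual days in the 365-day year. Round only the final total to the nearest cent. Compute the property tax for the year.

€1,631.72

January 1 – May 28, 2001: 148 days, exemption €16,000 → (€166,000 − €16,000) × 1.35% × 148/365 = €821.0959
May 29 – December 31, 2001: 217 days, exemption €65,000 → (€166,000 − €65,000) × 1.35% × 217/365 = €810.6288
Total = €1,631.7247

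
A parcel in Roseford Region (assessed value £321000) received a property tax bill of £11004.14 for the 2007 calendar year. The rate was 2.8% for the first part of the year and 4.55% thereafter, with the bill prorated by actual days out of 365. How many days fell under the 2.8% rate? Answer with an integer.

234 days

Let d = days at the first rate; then 365 − d days at the second rate.
£321000 × [2.8%·d + 4.55%·(365−d)] / 365 = £11004.14
Solving gives d = 234, so the new rate took effect on August 23, 2007.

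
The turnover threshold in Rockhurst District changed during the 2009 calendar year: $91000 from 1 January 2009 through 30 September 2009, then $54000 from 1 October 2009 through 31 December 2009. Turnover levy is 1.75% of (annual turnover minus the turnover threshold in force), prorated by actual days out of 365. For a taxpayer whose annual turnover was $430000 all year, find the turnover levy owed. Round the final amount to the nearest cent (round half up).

1 January – 30 September 2009: 273 days, exemption $91000 → ($430000 − $91000) × 1.75% × 273/365 = $4437.1849
1 October – 31 December 2009: 92 days, exemption $54000 → ($430000 − $54000) × 1.75% × 92/365 = $1658.5205
Total = $6095.7055

$6095.71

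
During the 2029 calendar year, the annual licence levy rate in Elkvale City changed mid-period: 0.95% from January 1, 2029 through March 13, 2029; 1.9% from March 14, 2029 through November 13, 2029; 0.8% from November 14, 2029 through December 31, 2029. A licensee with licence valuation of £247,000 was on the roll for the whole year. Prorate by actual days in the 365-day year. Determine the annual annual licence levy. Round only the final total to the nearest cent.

January 1 – March 13, 2029: 72 days at 0.95% → £247,000 × 0.95% × 72/365 = £462.8712
March 14 – November 13, 2029: 245 days at 1.9% → £247,000 × 1.9% × 245/365 = £3,150.0959
November 14 – December 31, 2029: 48 days at 0.8% → £247,000 × 0.8% × 48/365 = £259.8575
Total = £3,872.8247

£3,872.82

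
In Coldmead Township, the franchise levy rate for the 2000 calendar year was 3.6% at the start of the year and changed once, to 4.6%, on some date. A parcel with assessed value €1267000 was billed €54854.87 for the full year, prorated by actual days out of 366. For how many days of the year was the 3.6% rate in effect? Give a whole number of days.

Let d = days at the first rate; then 366 − d days at the second rate.
€1267000 × [3.6%·d + 4.6%·(366−d)] / 366 = €54854.87
Solving gives d = 99, so the new rate took effect on 9 Apr 2000.

99 days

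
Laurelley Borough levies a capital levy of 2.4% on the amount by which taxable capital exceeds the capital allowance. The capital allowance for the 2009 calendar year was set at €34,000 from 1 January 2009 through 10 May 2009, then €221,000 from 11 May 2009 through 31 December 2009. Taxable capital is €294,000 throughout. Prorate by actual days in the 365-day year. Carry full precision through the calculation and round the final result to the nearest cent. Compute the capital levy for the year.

1 January – 10 May 2009: 130 days, exemption €34,000 → (€294,000 − €34,000) × 2.4% × 130/365 = €2,222.4658
11 May – 31 December 2009: 235 days, exemption €221,000 → (€294,000 − €221,000) × 2.4% × 235/365 = €1,128.0000
Total = €3,350.4658

€3,350.47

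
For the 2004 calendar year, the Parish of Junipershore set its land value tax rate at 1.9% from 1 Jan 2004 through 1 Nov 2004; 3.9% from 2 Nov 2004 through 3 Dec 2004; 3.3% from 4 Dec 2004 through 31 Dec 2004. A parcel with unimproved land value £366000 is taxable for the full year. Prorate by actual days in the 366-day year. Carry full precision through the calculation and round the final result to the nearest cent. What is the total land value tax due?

£7986.00

1 Jan – 1 Nov 2004: 306 days at 1.9% → £366000 × 1.9% × 306/366 = £5814.0000
2 Nov – 3 Dec 2004: 32 days at 3.9% → £366000 × 3.9% × 32/366 = £1248.0000
4 Dec – 31 Dec 2004: 28 days at 3.3% → £366000 × 3.3% × 28/366 = £924.0000
Total = £7986.0000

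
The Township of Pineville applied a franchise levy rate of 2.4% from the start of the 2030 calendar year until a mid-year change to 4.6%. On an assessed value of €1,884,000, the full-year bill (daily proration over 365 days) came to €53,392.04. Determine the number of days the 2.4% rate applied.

Let d = days at the first rate; then 365 − d days at the second rate.
€1,884,000 × [2.4%·d + 4.6%·(365−d)] / 365 = €53,392.04
Solving gives d = 293, so the new rate took effect on 21 Oct 2030.

293 days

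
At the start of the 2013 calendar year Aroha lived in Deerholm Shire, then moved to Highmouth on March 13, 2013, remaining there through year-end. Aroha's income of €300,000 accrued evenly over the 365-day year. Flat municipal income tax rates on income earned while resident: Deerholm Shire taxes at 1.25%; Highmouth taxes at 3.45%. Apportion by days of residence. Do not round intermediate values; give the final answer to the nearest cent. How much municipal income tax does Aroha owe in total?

€9,066.16

Deerholm Shire, January 1 – March 12, 2013: 71 days → €300,000 × 1.25% × 71/365 = €729.4521
Highmouth, March 13 – December 31, 2013: 294 days → €300,000 × 3.45% × 294/365 = €8,336.7123
Total = €9,066.1644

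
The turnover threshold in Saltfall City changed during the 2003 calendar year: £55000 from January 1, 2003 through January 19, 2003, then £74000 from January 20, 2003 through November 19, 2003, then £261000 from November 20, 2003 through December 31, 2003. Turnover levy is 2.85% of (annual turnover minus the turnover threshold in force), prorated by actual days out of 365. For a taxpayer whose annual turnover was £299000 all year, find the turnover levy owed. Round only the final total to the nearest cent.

£5827.43

January 1 – January 19, 2003: 19 days, exemption £55000 → (£299000 − £55000) × 2.85% × 19/365 = £361.9890
January 20 – November 19, 2003: 304 days, exemption £74000 → (£299000 − £74000) × 2.85% × 304/365 = £5340.8219
November 20 – December 31, 2003: 42 days, exemption £261000 → (£299000 − £261000) × 2.85% × 42/365 = £124.6192
Total = £5827.4301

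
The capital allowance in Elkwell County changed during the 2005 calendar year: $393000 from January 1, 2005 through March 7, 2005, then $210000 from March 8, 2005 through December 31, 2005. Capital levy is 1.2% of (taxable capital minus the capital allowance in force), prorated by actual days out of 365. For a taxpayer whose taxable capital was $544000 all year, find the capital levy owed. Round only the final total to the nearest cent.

$3610.92

January 1 – March 7, 2005: 66 days, exemption $393000 → ($544000 − $393000) × 1.2% × 66/365 = $327.6493
March 8 – December 31, 2005: 299 days, exemption $210000 → ($544000 − $210000) × 1.2% × 299/365 = $3283.2658
Total = $3610.9151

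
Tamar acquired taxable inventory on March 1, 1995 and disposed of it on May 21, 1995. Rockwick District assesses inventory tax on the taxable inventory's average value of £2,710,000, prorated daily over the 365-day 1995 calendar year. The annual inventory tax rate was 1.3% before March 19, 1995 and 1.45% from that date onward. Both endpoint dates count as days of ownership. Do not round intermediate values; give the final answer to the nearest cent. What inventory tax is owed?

March 1 – March 18, 1995: 18 days at 1.3% → £2,710,000 × 1.3% × 18/365 = £1,737.3699
March 19 – May 21, 1995: 64 days at 1.45% → £2,710,000 × 1.45% × 64/365 = £6,890.0822
Total = £8,627.4521

£8,627.45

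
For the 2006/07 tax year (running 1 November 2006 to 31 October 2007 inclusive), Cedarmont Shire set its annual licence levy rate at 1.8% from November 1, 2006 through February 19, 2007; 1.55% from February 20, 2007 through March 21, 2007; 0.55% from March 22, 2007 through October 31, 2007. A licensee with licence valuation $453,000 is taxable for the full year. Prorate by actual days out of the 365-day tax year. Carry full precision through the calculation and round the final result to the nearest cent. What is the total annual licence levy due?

November 1, 2006 – February 19, 2007: 111 days at 1.8% → $453,000 × 1.8% × 111/365 = $2,479.7096
February 20 – March 21, 2007: 30 days at 1.55% → $453,000 × 1.55% × 30/365 = $577.1096
March 22 – October 31, 2007: 224 days at 0.55% → $453,000 × 0.55% × 224/365 = $1,529.0301
Total = $4,585.8493

$4,585.85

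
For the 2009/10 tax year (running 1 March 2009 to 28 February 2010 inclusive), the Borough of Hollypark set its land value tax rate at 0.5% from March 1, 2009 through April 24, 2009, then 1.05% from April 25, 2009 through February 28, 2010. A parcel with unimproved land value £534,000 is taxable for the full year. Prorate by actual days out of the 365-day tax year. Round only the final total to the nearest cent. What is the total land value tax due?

March 1 – April 24, 2009: 55 days at 0.5% → £534,000 × 0.5% × 55/365 = £402.3288
April 25, 2009 – February 28, 2010: 310 days at 1.05% → £534,000 × 1.05% × 310/365 = £4,762.1096
Total = £5,164.4384

£5,164.44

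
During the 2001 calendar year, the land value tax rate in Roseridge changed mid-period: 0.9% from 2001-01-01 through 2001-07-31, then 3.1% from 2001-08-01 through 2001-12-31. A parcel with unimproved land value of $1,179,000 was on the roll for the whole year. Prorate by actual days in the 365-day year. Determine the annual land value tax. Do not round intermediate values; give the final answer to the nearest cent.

$21,483.64

2001-01-01 to 2001-07-31: 212 days at 0.9% → $1,179,000 × 0.9% × 212/365 = $6,163.1014
2001-08-01 to 2001-12-31: 153 days at 3.1% → $1,179,000 × 3.1% × 153/365 = $15,320.5397
Total = $21,483.6411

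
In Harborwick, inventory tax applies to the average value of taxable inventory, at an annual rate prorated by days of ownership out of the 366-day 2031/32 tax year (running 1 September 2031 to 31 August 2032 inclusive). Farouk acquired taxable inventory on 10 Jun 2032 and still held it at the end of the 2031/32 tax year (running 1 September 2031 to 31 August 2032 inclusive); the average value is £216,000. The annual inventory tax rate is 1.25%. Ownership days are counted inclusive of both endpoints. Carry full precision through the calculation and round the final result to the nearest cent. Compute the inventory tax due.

Days held (10 Jun – 31 Aug 2032): 83 out of 366
Tax = £216,000 × 1.25% × 83/366 = £612.2951

£612.30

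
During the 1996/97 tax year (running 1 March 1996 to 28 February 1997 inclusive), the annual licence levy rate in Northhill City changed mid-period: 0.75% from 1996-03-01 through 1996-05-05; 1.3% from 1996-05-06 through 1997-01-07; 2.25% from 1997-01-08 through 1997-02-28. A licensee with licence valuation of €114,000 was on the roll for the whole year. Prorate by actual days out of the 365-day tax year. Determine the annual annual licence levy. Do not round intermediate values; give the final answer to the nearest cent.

€1,522.92

1996-03-01 to 1996-05-05: 66 days at 0.75% → €114,000 × 0.75% × 66/365 = €154.6027
1996-05-06 to 1997-01-07: 247 days at 1.3% → €114,000 × 1.3% × 247/365 = €1,002.8877
1997-01-08 to 1997-02-28: 52 days at 2.25% → €114,000 × 2.25% × 52/365 = €365.4247
Total = €1,522.9151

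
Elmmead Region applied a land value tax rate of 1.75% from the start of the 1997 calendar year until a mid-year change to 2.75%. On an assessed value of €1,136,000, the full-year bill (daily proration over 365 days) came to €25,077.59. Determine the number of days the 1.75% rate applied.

198 days

Let d = days at the first rate; then 365 − d days at the second rate.
€1,136,000 × [1.75%·d + 2.75%·(365−d)] / 365 = €25,077.59
Solving gives d = 198, so the new rate took effect on 18 Jul 1997.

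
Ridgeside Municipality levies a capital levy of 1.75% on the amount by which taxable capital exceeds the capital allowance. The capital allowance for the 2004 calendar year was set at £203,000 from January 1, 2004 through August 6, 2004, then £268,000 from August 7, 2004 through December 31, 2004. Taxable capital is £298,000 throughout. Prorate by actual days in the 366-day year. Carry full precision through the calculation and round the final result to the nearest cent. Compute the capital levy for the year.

£1,205.64

January 1 – August 6, 2004: 219 days, exemption £203,000 → (£298,000 − £203,000) × 1.75% × 219/366 = £994.7746
August 7 – December 31, 2004: 147 days, exemption £268,000 → (£298,000 − £268,000) × 1.75% × 147/366 = £210.8607
Total = £1,205.6352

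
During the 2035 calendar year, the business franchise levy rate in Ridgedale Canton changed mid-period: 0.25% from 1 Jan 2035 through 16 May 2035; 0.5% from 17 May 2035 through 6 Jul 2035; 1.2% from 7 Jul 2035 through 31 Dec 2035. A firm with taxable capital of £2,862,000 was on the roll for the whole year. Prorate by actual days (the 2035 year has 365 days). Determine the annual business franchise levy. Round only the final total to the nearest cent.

£21,414.03

1 Jan – 16 May 2035: 136 days at 0.25% → £2,862,000 × 0.25% × 136/365 = £2,665.9726
17 May – 6 Jul 2035: 51 days at 0.5% → £2,862,000 × 0.5% × 51/365 = £1,999.4795
7 Jul – 31 Dec 2035: 178 days at 1.2% → £2,862,000 × 1.2% × 178/365 = £16,748.5808
Total = £21,414.0329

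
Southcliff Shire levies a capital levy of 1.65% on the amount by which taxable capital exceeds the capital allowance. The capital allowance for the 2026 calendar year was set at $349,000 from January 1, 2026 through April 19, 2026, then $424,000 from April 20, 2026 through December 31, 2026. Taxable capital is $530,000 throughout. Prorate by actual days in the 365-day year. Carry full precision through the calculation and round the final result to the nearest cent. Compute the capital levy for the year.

January 1 – April 19, 2026: 109 days, exemption $349,000 → ($530,000 − $349,000) × 1.65% × 109/365 = $891.8589
April 20 – December 31, 2026: 256 days, exemption $424,000 → ($530,000 − $424,000) × 1.65% × 256/365 = $1,226.6959
Total = $2,118.5548

$2,118.55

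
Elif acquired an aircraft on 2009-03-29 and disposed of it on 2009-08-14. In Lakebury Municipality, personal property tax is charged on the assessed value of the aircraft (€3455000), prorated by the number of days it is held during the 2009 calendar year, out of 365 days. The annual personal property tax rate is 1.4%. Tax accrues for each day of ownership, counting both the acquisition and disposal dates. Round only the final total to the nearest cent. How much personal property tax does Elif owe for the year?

Days held (2009-03-29 to 2009-08-14): 139 out of 365
Tax = €3455000 × 1.4% × 139/365 = €18420.3562

€18420.36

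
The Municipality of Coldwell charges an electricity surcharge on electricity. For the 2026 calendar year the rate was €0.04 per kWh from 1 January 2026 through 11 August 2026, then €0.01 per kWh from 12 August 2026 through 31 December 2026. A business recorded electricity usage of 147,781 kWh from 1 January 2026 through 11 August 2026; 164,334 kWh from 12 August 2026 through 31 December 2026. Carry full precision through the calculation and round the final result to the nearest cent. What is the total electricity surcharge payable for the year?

€7,554.58

1 January – 11 August 2026: 147,781 kWh at €0.04/kWh → €5,911.24
12 August – 31 December 2026: 164,334 kWh at €0.01/kWh → €1,643.34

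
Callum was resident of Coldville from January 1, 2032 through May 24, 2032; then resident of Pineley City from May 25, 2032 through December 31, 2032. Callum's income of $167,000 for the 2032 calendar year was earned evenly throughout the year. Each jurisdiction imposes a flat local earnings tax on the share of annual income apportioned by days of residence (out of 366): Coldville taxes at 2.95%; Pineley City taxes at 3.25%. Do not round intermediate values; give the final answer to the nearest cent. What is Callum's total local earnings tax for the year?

$5,229.02

Coldville, January 1 – May 24, 2032: 145 days → $167,000 × 2.95% × 145/366 = $1,951.7555
Pineley City, May 25 – December 31, 2032: 221 days → $167,000 × 3.25% × 221/366 = $3,277.2609
Total = $5,229.0164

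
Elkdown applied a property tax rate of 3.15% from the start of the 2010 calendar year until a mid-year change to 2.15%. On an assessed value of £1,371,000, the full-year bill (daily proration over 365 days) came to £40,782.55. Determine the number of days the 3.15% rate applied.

301 days

Let d = days at the first rate; then 365 − d days at the second rate.
£1,371,000 × [3.15%·d + 2.15%·(365−d)] / 365 = £40,782.55
Solving gives d = 301, so the new rate took effect on October 29, 2010.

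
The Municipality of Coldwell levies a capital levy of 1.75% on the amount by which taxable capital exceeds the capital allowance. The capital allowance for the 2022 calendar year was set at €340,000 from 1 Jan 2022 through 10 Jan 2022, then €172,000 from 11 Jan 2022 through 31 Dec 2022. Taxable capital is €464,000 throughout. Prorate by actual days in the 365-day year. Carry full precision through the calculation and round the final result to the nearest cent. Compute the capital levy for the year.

€5,029.45

1 Jan – 10 Jan 2022: 10 days, exemption €340,000 → (€464,000 − €340,000) × 1.75% × 10/365 = €59.4521
11 Jan – 31 Dec 2022: 355 days, exemption €172,000 → (€464,000 − €172,000) × 1.75% × 355/365 = €4,970.0000
Total = €5,029.4521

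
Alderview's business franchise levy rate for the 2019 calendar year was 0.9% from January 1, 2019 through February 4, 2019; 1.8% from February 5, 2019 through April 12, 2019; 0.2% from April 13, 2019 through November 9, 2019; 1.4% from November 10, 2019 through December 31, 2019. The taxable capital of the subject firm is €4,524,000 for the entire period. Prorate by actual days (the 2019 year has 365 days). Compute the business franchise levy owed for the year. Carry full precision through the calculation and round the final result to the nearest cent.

January 1 – February 4, 2019: 35 days at 0.9% → €4,524,000 × 0.9% × 35/365 = €3,904.2740
February 5 – April 12, 2019: 67 days at 1.8% → €4,524,000 × 1.8% × 67/365 = €14,947.7918
April 13 – November 9, 2019: 211 days at 0.2% → €4,524,000 × 0.2% × 211/365 = €5,230.4877
November 10 – December 31, 2019: 52 days at 1.4% → €4,524,000 × 1.4% × 52/365 = €9,023.2110
Total = €33,105.7644

€33,105.76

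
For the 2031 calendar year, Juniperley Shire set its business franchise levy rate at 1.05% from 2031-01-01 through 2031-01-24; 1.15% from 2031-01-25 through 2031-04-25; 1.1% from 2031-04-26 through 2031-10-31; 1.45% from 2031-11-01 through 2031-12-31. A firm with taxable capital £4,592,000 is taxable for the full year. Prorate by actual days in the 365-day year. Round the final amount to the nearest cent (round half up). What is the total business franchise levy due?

2031-01-01 to 2031-01-24: 24 days at 1.05% → £4,592,000 × 1.05% × 24/365 = £3,170.3671
2031-01-25 to 2031-04-25: 91 days at 1.15% → £4,592,000 × 1.15% × 91/365 = £13,165.8301
2031-04-26 to 2031-10-31: 189 days at 1.1% → £4,592,000 × 1.1% × 189/365 = £26,155.5288
2031-11-01 to 2031-12-31: 61 days at 1.45% → £4,592,000 × 1.45% × 61/365 = £11,127.7370
Total = £53,619.4630

£53,619.46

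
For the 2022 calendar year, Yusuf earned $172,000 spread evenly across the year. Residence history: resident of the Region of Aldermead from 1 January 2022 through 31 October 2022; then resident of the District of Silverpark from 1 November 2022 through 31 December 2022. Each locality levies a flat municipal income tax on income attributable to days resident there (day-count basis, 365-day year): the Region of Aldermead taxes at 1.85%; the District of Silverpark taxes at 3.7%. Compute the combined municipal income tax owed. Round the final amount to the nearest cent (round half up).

$3,713.79

The Region of Aldermead, 1 January – 31 October 2022: 304 days → $172,000 × 1.85% × 304/365 = $2,650.2137
The District of Silverpark, 1 November – 31 December 2022: 61 days → $172,000 × 3.7% × 61/365 = $1,063.5726
Total = $3,713.7863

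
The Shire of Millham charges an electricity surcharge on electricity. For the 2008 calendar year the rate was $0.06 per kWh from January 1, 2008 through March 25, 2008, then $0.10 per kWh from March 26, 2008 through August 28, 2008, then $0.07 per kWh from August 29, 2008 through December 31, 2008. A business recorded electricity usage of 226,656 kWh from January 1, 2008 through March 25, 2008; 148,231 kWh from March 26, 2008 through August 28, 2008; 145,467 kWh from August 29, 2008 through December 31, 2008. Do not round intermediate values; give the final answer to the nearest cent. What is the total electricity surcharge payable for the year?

January 1 – March 25, 2008: 226,656 kWh at $0.06/kWh → $13,599.36
March 26 – August 28, 2008: 148,231 kWh at $0.10/kWh → $14,823.10
August 29 – December 31, 2008: 145,467 kWh at $0.07/kWh → $10,182.69

$38,605.15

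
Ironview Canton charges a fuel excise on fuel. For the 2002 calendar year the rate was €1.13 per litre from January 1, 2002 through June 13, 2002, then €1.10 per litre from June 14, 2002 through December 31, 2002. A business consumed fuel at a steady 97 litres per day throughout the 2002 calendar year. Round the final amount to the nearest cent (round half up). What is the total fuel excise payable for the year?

January 1 – June 13, 2002: 164 days × 97 litres/day = 15,908 litres at €1.13/litre → €17,976.04
June 14 – December 31, 2002: 201 days × 97 litres/day = 19,497 litres at €1.10/litre → €21,446.70

€39,422.74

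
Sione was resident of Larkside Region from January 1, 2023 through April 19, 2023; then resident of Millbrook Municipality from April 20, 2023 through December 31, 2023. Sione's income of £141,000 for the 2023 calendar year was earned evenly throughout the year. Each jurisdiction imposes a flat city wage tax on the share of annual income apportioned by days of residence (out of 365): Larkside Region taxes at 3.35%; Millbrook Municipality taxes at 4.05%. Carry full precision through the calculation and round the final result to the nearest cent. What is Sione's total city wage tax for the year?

£5,415.75

Larkside Region, January 1 – April 19, 2023: 109 days → £141,000 × 3.35% × 109/365 = £1,410.5795
Millbrook Municipality, April 20 – December 31, 2023: 256 days → £141,000 × 4.05% × 256/365 = £4,005.1726
Total = £5,415.7521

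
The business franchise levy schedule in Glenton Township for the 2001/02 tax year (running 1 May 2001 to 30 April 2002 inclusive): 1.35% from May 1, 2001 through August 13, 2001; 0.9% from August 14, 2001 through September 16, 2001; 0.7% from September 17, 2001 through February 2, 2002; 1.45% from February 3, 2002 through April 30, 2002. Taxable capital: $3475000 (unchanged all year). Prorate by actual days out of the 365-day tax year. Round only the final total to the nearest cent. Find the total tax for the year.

May 1 – August 13, 2001: 105 days at 1.35% → $3475000 × 1.35% × 105/365 = $13495.3767
August 14 – September 16, 2001: 34 days at 0.9% → $3475000 × 0.9% × 34/365 = $2913.2877
September 17, 2001 – February 2, 2002: 139 days at 0.7% → $3475000 × 0.7% × 139/365 = $9263.4932
February 3 – April 30, 2002: 87 days at 1.45% → $3475000 × 1.45% × 87/365 = $12010.1712
Total = $37682.3288

$37682.33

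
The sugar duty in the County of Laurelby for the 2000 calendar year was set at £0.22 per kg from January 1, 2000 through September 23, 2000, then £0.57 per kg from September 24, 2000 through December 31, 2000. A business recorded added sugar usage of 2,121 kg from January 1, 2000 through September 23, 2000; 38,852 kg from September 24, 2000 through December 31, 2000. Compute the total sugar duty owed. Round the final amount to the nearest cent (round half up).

January 1 – September 23, 2000: 2,121 kg at £0.22/kg → £466.62
September 24 – December 31, 2000: 38,852 kg at £0.57/kg → £22,145.64

£22,612.26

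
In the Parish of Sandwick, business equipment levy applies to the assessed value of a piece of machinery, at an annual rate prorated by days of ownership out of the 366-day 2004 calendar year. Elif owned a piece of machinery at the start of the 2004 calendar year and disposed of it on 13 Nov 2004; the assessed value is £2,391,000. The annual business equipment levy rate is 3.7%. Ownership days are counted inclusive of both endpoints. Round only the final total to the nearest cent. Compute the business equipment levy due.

£76,864.77

Days held (1 Jan – 13 Nov 2004): 318 out of 366
Tax = £2,391,000 × 3.7% × 318/366 = £76,864.7705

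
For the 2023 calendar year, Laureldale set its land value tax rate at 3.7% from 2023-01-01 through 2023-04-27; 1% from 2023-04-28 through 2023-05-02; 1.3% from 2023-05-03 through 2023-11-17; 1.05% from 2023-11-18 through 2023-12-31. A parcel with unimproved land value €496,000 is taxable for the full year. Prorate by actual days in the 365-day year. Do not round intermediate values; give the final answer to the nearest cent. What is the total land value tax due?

€10,093.94

2023-01-01 to 2023-04-27: 117 days at 3.7% → €496,000 × 3.7% × 117/365 = €5,882.6959
2023-04-28 to 2023-05-02: 5 days at 1% → €496,000 × 1% × 5/365 = €67.9452
2023-05-03 to 2023-11-17: 199 days at 1.3% → €496,000 × 1.3% × 199/365 = €3,515.4849
2023-11-18 to 2023-12-31: 44 days at 1.05% → €496,000 × 1.05% × 44/365 = €627.8137
Total = €10,093.9397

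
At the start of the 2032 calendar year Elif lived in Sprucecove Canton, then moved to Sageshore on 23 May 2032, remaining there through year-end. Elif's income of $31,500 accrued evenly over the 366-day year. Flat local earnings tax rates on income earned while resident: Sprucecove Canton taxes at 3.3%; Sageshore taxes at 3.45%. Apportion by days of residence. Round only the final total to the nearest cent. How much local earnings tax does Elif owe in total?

Sprucecove Canton, 1 January – 22 May 2032: 143 days → $31,500 × 3.3% × 143/366 = $406.1434
Sageshore, 23 May – 31 December 2032: 223 days → $31,500 × 3.45% × 223/366 = $662.1455
Total = $1,068.2889

$1,068.29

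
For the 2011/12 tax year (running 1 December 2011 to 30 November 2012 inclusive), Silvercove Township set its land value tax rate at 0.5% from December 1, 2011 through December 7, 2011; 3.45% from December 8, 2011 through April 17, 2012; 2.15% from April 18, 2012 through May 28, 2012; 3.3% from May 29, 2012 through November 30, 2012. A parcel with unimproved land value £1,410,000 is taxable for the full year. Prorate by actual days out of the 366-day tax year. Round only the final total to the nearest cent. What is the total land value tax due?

£44,721.27

December 1 – December 7, 2011: 7 days at 0.5% → £1,410,000 × 0.5% × 7/366 = £134.8361
December 8, 2011 – April 17, 2012: 132 days at 3.45% → £1,410,000 × 3.45% × 132/366 = £17,544.0984
April 18 – May 28, 2012: 41 days at 2.15% → £1,410,000 × 2.15% × 41/366 = £3,395.9426
May 29 – November 30, 2012: 186 days at 3.3% → £1,410,000 × 3.3% × 186/366 = £23,646.3934
Total = £44,721.2705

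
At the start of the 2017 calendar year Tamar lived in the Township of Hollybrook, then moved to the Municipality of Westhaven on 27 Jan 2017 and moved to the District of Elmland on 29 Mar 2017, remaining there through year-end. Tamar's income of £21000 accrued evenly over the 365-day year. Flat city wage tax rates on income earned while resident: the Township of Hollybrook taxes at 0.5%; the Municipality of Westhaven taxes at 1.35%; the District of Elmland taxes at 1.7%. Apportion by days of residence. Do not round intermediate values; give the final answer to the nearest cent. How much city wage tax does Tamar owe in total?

£326.77

The Township of Hollybrook, 1 Jan – 26 Jan 2017: 26 days → £21000 × 0.5% × 26/365 = £7.4795
The Municipality of Westhaven, 27 Jan – 28 Mar 2017: 61 days → £21000 × 1.35% × 61/365 = £47.3795
The District of Elmland, 29 Mar – 31 Dec 2017: 278 days → £21000 × 1.7% × 278/365 = £271.9068
Total = £326.7658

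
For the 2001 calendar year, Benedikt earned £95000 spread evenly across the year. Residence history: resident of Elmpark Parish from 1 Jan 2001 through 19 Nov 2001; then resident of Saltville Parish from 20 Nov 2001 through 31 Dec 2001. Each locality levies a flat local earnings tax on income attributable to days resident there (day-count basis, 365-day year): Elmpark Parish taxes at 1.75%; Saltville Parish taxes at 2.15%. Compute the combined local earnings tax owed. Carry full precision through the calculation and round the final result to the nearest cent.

Elmpark Parish, 1 Jan – 19 Nov 2001: 323 days → £95000 × 1.75% × 323/365 = £1471.1986
Saltville Parish, 20 Nov – 31 Dec 2001: 42 days → £95000 × 2.15% × 42/365 = £235.0274
Total = £1706.2260

£1706.23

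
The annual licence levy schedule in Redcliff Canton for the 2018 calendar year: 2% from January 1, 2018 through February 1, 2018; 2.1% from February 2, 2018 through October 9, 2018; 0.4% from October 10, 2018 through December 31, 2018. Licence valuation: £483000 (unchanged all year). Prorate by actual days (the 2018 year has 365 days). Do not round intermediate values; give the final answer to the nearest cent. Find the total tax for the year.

January 1 – February 1, 2018: 32 days at 2% → £483000 × 2% × 32/365 = £846.9041
February 2 – October 9, 2018: 250 days at 2.1% → £483000 × 2.1% × 250/365 = £6947.2603
October 10 – December 31, 2018: 83 days at 0.4% → £483000 × 0.4% × 83/365 = £439.3315
Total = £8233.4959

£8233.50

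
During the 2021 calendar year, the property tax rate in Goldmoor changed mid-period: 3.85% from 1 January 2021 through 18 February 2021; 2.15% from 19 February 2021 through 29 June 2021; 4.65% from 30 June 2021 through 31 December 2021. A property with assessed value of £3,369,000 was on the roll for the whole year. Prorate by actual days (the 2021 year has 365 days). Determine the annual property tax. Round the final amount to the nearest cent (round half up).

£122,811.59

1 January – 18 February 2021: 49 days at 3.85% → £3,369,000 × 3.85% × 49/365 = £17,412.6534
19 February – 29 June 2021: 131 days at 2.15% → £3,369,000 × 2.15% × 131/365 = £25,996.6808
30 June – 31 December 2021: 185 days at 4.65% → £3,369,000 × 4.65% × 185/365 = £79,402.2534
Total = £122,811.5877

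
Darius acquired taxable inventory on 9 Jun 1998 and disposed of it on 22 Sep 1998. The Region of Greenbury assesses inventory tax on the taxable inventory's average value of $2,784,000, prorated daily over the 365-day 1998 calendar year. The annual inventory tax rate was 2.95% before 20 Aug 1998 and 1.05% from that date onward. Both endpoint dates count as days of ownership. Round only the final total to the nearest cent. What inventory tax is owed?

9 Jun – 19 Aug 1998: 72 days at 2.95% → $2,784,000 × 2.95% × 72/365 = $16,200.5918
20 Aug – 22 Sep 1998: 34 days at 1.05% → $2,784,000 × 1.05% × 34/365 = $2,722.9808
Total = $18,923.5726

$18,923.57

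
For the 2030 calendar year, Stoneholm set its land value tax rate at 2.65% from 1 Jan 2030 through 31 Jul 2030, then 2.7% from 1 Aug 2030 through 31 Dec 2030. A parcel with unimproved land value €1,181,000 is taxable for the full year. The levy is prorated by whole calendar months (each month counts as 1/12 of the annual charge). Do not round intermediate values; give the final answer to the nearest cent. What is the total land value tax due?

€31,542.54

1 Jan – 31 Jul 2030: 7 months at 2.65% → €1,181,000 × 2.65% × 7/12 = €18,256.2917
1 Aug – 31 Dec 2030: 5 months at 2.7% → €1,181,000 × 2.7% × 5/12 = €13,286.2500
Total = €31,542.5417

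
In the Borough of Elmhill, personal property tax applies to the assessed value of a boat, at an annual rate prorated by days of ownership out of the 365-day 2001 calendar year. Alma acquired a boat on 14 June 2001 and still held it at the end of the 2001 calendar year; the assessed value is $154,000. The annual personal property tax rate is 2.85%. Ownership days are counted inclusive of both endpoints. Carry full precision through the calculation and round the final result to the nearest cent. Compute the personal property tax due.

Days held (14 June – 31 December 2001): 201 out of 365
Tax = $154,000 × 2.85% × 201/365 = $2,416.9562

$2,416.96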